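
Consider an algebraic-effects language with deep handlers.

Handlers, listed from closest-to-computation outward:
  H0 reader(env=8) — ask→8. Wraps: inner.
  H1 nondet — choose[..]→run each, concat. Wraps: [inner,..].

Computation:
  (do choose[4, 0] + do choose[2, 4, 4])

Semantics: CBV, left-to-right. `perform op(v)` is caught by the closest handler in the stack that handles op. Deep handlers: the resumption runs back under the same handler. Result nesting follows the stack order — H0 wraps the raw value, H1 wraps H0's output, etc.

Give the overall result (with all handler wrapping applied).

Answer: [6, 8, 8, 2, 4, 4]

Step-by-step:
choose[4, 0] @ H1
  branch[0] choose=4:
    choose[2, 4, 4] @ H1
      branch[0] choose=2:
        H0 returns 6
        H1 returns [6]
      branch[1] choose=4:
        H0 returns 8
        H1 returns [8]
      branch[2] choose=4:
        H0 returns 8
        H1 returns [8]
  branch[1] choose=0:
    choose[2, 4, 4] @ H1
      branch[0] choose=2:
        H0 returns 2
        H1 returns [2]
      branch[1] choose=4:
        H0 returns 4
        H1 returns [4]
      branch[2] choose=4:
        H0 returns 4
        H1 returns [4]
= [6, 8, 8, 2, 4, 4]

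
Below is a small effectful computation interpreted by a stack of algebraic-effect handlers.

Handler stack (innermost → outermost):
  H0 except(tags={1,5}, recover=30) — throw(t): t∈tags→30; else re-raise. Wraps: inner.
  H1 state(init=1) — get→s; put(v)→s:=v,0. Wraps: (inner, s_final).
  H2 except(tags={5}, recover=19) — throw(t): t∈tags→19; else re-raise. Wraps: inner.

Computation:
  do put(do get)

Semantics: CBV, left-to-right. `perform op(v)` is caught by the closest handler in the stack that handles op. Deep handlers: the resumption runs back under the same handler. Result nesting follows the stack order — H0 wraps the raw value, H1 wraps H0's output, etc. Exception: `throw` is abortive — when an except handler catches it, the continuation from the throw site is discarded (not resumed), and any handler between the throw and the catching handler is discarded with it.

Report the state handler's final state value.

Working:
get @ H1 ⇒ 1
put(1) @ H1 ⇒ s:=1
H0 returns 0
H1 returns (0, 1)
H2 returns (0, 1)
= (0, 1)

Answer: 1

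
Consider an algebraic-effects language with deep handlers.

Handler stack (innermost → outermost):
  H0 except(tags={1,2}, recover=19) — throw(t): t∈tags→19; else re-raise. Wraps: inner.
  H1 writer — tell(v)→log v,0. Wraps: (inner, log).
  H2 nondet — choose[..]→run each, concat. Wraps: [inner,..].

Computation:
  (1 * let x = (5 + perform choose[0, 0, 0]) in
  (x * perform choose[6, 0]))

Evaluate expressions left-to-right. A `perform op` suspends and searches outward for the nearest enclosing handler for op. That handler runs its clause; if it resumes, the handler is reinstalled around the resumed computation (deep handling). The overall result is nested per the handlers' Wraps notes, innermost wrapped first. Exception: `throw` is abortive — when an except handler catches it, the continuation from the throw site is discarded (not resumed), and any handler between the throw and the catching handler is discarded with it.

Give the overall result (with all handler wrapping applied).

Answer: [(30, ()), (0, ()), (30, ()), (0, ()), (30, ()), (0, ())]

Working:
choose[0, 0, 0] @ H2
  branch[0] choose=0:
    choose[6, 0] @ H2
      branch[0] choose=6:
        H0 returns 30
        H1 returns (30, ())
        H2 returns [(30, ())]
      branch[1] choose=0:
        H0 returns 0
        H1 returns (0, ())
        H2 returns [(0, ())]
  branch[1] choose=0:
    choose[6, 0] @ H2
      branch[0] choose=6:
        H0 returns 30
        H1 returns (30, ())
        H2 returns [(30, ())]
      branch[1] choose=0:
        H0 returns 0
        H1 returns (0, ())
        H2 returns [(0, ())]
  branch[2] choose=0:
    choose[6, 0] @ H2
      branch[0] choose=6:
        H0 returns 30
        H1 returns (30, ())
        H2 returns [(30, ())]
      branch[1] choose=0:
        H0 returns 0
        H1 returns (0, ())
        H2 returns [(0, ())]
= [(30, ()), (0, ()), (30, ()), (0, ()), (30, ()), (0, ())]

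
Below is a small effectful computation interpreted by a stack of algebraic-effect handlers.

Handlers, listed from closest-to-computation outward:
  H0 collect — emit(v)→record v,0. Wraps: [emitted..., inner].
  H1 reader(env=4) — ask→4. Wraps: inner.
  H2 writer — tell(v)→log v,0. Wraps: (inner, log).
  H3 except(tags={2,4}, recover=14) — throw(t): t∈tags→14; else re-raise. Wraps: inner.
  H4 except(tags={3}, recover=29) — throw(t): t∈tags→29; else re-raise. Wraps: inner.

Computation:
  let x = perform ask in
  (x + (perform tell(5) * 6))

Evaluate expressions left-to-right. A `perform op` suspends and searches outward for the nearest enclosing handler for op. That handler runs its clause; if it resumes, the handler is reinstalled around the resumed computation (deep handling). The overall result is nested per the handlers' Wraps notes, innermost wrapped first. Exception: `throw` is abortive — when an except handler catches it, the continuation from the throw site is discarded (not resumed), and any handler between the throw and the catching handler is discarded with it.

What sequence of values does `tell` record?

Answer: (5)

Step-by-step:
ask @ H1 ⇒ 4
tell(5) @ H2 ⇒ log+=5
H0 returns [4]
H1 returns [4]
H2 returns ([4], (5))
H3 returns ([4], (5))
H4 returns ([4], (5))
= ([4], (5))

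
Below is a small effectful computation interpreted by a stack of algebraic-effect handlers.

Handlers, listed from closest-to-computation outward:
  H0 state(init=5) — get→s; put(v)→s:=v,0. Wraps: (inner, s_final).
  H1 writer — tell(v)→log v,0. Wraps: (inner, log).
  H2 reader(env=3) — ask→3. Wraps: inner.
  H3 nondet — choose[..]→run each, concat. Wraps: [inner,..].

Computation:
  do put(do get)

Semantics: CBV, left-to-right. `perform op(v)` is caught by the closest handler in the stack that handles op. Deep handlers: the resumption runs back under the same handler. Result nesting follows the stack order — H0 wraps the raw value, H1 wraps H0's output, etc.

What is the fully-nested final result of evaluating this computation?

Step-by-step:
get @ H0 ⇒ 5
put(5) @ H0 ⇒ s:=5
H0 returns (0, 5)
H1 returns ((0, 5), ())
H2 returns ((0, 5), ())
H3 returns [((0, 5), ())]
= [((0, 5), ())]

Answer: [((0, 5), ())]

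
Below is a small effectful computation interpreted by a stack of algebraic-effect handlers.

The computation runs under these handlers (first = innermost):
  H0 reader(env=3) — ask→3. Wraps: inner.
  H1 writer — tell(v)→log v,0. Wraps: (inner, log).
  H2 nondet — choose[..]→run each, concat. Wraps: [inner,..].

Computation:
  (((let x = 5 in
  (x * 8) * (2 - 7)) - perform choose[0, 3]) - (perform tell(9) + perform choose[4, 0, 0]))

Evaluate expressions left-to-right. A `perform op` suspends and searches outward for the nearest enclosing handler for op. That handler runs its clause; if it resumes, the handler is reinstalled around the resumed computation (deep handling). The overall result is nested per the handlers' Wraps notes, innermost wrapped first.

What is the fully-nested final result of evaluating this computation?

Answer: [(-204, (9)), (-200, (9)), (-200, (9)), (-207, (9)), (-203, (9)), (-203, (9))]

Working:
choose[0, 3] @ H2
  branch[0] choose=0:
    tell(9) @ H1 ⇒ log+=9
    choose[4, 0, 0] @ H2
      branch[0] choose=4:
        H0 returns -204
        H1 returns (-204, (9))
        H2 returns [(-204, (9))]
      branch[1] choose=0:
        H0 returns -200
        H1 returns (-200, (9))
        H2 returns [(-200, (9))]
      branch[2] choose=0:
        H0 returns -200
        H1 returns (-200, (9))
        H2 returns [(-200, (9))]
  branch[1] choose=3:
    tell(9) @ H1 ⇒ log+=9
    choose[4, 0, 0] @ H2
      branch[0] choose=4:
        H0 returns -207
        H1 returns (-207, (9))
        H2 returns [(-207, (9))]
      branch[1] choose=0:
        H0 returns -203
        H1 returns (-203, (9))
        H2 returns [(-203, (9))]
      branch[2] choose=0:
        H0 returns -203
        H1 returns (-203, (9))
        H2 returns [(-203, (9))]
= [(-204, (9)), (-200, (9)), (-200, (9)), (-207, (9)), (-203, (9)), (-203, (9))]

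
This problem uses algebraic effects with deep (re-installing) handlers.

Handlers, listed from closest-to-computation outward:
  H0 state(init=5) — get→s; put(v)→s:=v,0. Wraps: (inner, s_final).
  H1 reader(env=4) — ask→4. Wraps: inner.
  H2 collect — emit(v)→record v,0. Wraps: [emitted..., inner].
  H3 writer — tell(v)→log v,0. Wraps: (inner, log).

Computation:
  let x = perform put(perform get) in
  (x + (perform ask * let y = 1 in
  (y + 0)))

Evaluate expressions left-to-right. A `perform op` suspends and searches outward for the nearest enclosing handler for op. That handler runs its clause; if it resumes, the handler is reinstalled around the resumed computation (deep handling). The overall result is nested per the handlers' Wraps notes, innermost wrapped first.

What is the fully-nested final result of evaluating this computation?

Answer: ([(4, 5)], ())

Working:
get @ H0 ⇒ 5
put(5) @ H0 ⇒ s:=5
ask @ H1 ⇒ 4
H0 returns (4, 5)
H1 returns (4, 5)
H2 returns [(4, 5)]
H3 returns ([(4, 5)], ())
= ([(4, 5)], ())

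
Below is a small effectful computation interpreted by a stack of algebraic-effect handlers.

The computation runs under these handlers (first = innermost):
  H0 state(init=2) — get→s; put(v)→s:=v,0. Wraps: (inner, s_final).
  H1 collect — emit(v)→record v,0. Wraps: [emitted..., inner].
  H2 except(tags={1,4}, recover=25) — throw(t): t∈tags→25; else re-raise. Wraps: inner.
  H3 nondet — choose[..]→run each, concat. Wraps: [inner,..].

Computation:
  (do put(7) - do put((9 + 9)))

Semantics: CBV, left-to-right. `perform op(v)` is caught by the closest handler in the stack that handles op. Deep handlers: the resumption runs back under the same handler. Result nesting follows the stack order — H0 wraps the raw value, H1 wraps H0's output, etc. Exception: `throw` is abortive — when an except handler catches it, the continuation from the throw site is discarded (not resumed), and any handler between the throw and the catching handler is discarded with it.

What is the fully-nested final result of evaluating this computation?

Working:
put(7) @ H0 ⇒ s:=7
put(18) @ H0 ⇒ s:=18
H0 returns (0, 18)
H1 returns [(0, 18)]
H2 returns [(0, 18)]
H3 returns [[(0, 18)]]
= [[(0, 18)]]

Answer: [[(0, 18)]]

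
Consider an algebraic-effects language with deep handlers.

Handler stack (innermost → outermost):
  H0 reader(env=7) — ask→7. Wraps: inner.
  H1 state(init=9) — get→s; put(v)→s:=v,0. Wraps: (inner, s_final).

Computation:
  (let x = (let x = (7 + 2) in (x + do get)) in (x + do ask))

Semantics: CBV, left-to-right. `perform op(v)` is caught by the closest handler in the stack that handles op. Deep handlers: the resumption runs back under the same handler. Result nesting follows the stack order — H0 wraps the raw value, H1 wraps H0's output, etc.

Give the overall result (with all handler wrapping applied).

Working:
get @ H1 ⇒ 9
ask @ H0 ⇒ 7
H0 returns 25
H1 returns (25, 9)
= (25, 9)

Answer: (25, 9)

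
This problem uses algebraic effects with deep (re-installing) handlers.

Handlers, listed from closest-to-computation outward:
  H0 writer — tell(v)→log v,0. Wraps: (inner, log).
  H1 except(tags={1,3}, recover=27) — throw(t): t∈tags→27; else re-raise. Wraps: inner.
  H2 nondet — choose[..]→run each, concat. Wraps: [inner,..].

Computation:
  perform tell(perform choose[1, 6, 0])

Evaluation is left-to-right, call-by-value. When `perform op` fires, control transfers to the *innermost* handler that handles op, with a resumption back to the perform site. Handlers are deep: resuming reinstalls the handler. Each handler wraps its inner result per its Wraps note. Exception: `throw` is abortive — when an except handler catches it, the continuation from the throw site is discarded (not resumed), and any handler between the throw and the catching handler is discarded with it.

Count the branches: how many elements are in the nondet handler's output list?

Working:
choose[1, 6, 0] @ H2
  branch[0] choose=1:
    tell(1) @ H0 ⇒ log+=1
    H0 returns (0, (1))
    H1 returns (0, (1))
    H2 returns [(0, (1))]
  branch[1] choose=6:
    tell(6) @ H0 ⇒ log+=6
    H0 returns (0, (6))
    H1 returns (0, (6))
    H2 returns [(0, (6))]
  branch[2] choose=0:
    tell(0) @ H0 ⇒ log+=0
    H0 returns (0, (0))
    H1 returns (0, (0))
    H2 returns [(0, (0))]
= [(0, (1)), (0, (6)), (0, (0))]

Answer: 3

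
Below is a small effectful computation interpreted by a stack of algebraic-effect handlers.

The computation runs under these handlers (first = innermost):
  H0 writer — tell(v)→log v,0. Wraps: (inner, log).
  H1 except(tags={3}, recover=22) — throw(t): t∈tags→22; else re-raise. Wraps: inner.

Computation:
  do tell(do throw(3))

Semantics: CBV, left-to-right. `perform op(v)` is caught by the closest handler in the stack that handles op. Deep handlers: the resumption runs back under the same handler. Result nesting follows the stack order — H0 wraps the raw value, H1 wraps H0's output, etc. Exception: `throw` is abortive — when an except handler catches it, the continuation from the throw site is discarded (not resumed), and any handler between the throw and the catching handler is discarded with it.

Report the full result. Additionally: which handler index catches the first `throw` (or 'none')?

Answer: 22 ; first throw caught by: H1

Evaluation trace:
throw(3) @ H1 caught ⇒ 22
= 22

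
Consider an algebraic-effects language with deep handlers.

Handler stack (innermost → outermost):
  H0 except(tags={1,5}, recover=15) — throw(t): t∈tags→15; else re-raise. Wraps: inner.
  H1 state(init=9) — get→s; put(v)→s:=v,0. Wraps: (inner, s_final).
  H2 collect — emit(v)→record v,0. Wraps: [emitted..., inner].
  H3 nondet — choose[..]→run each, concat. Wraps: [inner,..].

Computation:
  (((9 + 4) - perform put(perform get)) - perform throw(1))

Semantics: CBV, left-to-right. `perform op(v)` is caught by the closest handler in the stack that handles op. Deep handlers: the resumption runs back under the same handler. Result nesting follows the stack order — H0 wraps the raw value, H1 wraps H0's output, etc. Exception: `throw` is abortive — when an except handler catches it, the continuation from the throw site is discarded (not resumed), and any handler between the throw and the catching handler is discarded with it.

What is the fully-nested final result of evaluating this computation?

Answer: [[(15, 9)]]

Step-by-step:
get @ H1 ⇒ 9
put(9) @ H1 ⇒ s:=9
throw(1) @ H0 caught ⇒ 15
H1 returns (15, 9)
H2 returns [(15, 9)]
H3 returns [[(15, 9)]]
= [[(15, 9)]]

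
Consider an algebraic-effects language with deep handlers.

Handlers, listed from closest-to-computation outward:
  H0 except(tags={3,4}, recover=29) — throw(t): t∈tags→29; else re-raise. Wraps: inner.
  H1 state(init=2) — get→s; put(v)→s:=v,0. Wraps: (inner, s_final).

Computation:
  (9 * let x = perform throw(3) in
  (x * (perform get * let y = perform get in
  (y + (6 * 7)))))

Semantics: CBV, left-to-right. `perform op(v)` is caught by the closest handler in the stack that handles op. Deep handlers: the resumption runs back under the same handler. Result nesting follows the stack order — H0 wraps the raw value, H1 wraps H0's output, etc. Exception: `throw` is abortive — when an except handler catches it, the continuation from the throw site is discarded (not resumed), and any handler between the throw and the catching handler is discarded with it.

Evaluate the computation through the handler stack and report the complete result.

Answer: (29, 2)

Step-by-step:
throw(3) @ H0 caught ⇒ 29
H1 returns (29, 2)
= (29, 2)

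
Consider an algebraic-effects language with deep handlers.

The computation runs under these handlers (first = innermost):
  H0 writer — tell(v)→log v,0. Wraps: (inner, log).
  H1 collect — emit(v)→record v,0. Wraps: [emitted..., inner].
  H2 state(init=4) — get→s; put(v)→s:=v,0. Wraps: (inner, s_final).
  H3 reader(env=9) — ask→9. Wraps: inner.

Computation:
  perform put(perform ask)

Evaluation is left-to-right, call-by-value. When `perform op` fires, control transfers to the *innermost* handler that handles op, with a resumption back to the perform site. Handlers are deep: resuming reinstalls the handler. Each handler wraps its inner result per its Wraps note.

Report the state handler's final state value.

Answer: 9

Step-by-step:
ask @ H3 ⇒ 9
put(9) @ H2 ⇒ s:=9
H0 returns (0, ())
H1 returns [(0, ())]
H2 returns ([(0, ())], 9)
H3 returns ([(0, ())], 9)
= ([(0, ())], 9)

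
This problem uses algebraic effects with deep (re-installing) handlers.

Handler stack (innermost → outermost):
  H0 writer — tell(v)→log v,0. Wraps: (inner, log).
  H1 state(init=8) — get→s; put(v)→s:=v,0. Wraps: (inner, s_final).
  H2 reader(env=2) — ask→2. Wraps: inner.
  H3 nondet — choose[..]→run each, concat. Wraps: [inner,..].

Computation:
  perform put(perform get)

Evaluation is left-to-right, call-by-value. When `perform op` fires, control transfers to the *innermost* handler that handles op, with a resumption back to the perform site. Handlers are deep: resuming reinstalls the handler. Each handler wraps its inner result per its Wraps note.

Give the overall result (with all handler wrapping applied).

Answer: [((0, ()), 8)]

Evaluation trace:
get @ H1 ⇒ 8
put(8) @ H1 ⇒ s:=8
H0 returns (0, ())
H1 returns ((0, ()), 8)
H2 returns ((0, ()), 8)
H3 returns [((0, ()), 8)]
= [((0, ()), 8)]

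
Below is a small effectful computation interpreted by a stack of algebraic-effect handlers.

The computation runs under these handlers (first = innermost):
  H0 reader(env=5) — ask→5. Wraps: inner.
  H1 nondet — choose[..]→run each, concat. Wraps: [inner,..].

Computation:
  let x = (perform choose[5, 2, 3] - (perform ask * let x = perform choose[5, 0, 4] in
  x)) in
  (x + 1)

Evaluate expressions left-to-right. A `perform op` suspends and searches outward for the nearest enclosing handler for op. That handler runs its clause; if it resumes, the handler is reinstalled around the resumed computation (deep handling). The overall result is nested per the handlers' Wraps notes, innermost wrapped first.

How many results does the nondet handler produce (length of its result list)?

Evaluation trace:
choose[5, 2, 3] @ H1
  branch[0] choose=5:
    ask @ H0 ⇒ 5
    choose[5, 0, 4] @ H1
      branch[0] choose=5:
        H0 returns -19
        H1 returns [-19]
      branch[1] choose=0:
        H0 returns 6
        H1 returns [6]
      branch[2] choose=4:
        H0 returns -14
        H1 returns [-14]
  branch[1] choose=2:
    ask @ H0 ⇒ 5
    choose[5, 0, 4] @ H1
      branch[0] choose=5:
        H0 returns -22
        H1 returns [-22]
      branch[1] choose=0:
        H0 returns 3
        H1 returns [3]
      branch[2] choose=4:
        H0 returns -17
        H1 returns [-17]
  branch[2] choose=3:
    ask @ H0 ⇒ 5
    choose[5, 0, 4] @ H1
      branch[0] choose=5:
        H0 returns -21
        H1 returns [-21]
      branch[1] choose=0:
        H0 returns 4
        H1 returns [4]
      branch[2] choose=4:
        H0 returns -16
        H1 returns [-16]
= [-19, 6, -14, -22, 3, -17, -21, 4, -16]

Answer: 9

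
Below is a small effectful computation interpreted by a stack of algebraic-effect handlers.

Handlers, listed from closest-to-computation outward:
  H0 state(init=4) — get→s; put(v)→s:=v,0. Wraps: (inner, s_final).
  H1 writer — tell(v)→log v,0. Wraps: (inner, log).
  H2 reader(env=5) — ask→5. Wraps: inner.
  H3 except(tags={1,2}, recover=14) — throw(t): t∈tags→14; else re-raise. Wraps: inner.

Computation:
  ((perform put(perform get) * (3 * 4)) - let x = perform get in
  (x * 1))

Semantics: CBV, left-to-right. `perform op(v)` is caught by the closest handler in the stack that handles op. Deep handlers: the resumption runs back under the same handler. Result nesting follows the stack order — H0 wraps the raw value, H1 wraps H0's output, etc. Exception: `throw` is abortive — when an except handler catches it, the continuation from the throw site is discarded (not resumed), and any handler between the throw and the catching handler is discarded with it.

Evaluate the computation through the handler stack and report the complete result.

Answer: ((-4, 4), ())

Step-by-step:
get @ H0 ⇒ 4
put(4) @ H0 ⇒ s:=4
get @ H0 ⇒ 4
H0 returns (-4, 4)
H1 returns ((-4, 4), ())
H2 returns ((-4, 4), ())
H3 returns ((-4, 4), ())
= ((-4, 4), ())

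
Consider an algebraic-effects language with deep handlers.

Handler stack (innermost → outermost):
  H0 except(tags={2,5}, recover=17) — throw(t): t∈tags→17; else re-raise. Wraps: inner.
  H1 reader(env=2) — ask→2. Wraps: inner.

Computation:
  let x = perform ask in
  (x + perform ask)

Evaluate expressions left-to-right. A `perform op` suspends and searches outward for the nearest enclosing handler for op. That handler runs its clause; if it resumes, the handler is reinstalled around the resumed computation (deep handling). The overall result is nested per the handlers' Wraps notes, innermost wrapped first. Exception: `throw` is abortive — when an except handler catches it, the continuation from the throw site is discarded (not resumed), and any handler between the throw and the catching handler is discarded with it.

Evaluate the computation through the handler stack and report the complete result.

Answer: 4

Evaluation trace:
ask @ H1 ⇒ 2
ask @ H1 ⇒ 2
H0 returns 4
H1 returns 4
= 4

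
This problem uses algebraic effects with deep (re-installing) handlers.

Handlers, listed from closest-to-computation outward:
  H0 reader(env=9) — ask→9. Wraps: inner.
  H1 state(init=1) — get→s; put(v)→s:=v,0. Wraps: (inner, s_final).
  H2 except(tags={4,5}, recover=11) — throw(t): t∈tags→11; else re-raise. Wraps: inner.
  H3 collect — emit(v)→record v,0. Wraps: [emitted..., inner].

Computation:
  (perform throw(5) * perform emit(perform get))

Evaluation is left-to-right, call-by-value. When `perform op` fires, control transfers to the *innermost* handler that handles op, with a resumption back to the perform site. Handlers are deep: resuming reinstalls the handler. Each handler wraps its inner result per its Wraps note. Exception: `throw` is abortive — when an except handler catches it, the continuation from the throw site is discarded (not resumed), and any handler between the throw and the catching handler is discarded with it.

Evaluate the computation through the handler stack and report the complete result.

Evaluation trace:
throw(5) @ H2 caught ⇒ 11
H3 returns [11]
= [11]

Answer: [11]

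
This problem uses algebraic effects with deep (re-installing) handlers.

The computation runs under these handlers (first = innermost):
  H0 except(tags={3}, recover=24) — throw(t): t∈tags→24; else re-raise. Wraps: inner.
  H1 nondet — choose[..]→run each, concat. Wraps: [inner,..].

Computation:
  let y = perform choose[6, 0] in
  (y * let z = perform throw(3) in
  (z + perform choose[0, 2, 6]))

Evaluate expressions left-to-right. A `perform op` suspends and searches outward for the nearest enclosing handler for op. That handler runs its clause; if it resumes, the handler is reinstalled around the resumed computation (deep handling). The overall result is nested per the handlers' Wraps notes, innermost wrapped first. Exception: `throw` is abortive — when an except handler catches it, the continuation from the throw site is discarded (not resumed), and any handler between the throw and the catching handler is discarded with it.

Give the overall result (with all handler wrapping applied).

Step-by-step:
choose[6, 0] @ H1
  branch[0] choose=6:
    throw(3) @ H0 caught ⇒ 24
    H1 returns [24]
  branch[1] choose=0:
    throw(3) @ H0 caught ⇒ 24
    H1 returns [24]
= [24, 24]

Answer: [24, 24]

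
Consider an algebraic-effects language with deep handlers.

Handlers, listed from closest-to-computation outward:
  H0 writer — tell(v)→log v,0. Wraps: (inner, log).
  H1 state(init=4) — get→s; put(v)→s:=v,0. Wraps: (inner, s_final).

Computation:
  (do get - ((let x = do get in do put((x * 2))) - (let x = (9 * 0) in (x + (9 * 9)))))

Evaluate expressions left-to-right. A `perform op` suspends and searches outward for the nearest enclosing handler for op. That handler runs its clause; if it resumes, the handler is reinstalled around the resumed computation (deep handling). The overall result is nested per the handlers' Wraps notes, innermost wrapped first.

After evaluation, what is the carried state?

Evaluation trace:
get @ H1 ⇒ 4
get @ H1 ⇒ 4
put(8) @ H1 ⇒ s:=8
H0 returns (85, ())
H1 returns ((85, ()), 8)
= ((85, ()), 8)

Answer: 8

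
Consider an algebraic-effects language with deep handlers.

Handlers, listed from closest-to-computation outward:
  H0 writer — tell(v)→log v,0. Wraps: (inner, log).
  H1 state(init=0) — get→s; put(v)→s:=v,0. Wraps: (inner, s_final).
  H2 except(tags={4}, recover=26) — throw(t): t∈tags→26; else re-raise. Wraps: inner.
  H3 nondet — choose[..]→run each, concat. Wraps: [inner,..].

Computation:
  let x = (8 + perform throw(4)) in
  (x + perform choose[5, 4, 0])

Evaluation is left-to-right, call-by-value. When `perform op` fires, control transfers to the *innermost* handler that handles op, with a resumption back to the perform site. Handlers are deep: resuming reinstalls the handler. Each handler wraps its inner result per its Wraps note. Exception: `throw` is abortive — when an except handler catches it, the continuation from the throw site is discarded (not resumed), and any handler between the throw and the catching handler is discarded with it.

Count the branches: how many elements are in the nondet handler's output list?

Evaluation trace:
throw(4) @ H2 caught ⇒ 26
H3 returns [26]
= [26]

Answer: 1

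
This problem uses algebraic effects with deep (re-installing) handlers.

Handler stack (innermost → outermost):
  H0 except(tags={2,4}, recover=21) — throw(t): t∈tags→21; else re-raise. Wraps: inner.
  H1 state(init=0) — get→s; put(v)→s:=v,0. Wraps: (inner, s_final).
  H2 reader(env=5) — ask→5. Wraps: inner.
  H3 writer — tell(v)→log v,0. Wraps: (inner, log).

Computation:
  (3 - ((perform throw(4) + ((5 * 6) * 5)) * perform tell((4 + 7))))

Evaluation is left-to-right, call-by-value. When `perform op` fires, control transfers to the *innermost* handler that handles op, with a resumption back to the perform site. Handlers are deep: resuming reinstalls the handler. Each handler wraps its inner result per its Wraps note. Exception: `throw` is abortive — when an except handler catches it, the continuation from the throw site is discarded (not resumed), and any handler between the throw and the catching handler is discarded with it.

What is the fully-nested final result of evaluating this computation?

Answer: ((21, 0), ())

Working:
throw(4) @ H0 caught ⇒ 21
H1 returns (21, 0)
H2 returns (21, 0)
H3 returns ((21, 0), ())
= ((21, 0), ())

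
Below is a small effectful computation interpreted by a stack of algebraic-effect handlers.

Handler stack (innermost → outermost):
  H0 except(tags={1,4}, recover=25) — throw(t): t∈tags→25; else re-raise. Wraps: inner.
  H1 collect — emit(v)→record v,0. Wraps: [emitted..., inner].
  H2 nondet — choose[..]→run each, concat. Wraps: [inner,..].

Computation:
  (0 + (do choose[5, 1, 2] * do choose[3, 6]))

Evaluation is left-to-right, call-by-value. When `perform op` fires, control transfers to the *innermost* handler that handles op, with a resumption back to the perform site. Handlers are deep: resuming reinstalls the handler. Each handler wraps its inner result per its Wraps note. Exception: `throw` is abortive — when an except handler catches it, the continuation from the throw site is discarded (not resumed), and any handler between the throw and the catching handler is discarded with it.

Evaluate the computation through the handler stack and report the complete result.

Step-by-step:
choose[5, 1, 2] @ H2
  branch[0] choose=5:
    choose[3, 6] @ H2
      branch[0] choose=3:
        H0 returns 15
        H1 returns [15]
        H2 returns [[15]]
      branch[1] choose=6:
        H0 returns 30
        H1 returns [30]
        H2 returns [[30]]
  branch[1] choose=1:
    choose[3, 6] @ H2
      branch[0] choose=3:
        H0 returns 3
        H1 returns [3]
        H2 returns [[3]]
      branch[1] choose=6:
        H0 returns 6
        H1 returns [6]
        H2 returns [[6]]
  branch[2] choose=2:
    choose[3, 6] @ H2
      branch[0] choose=3:
        H0 returns 6
        H1 returns [6]
        H2 returns [[6]]
      branch[1] choose=6:
        H0 returns 12
        H1 returns [12]
        H2 returns [[12]]
= [[15], [30], [3], [6], [6], [12]]

Answer: [[15], [30], [3], [6], [6], [12]]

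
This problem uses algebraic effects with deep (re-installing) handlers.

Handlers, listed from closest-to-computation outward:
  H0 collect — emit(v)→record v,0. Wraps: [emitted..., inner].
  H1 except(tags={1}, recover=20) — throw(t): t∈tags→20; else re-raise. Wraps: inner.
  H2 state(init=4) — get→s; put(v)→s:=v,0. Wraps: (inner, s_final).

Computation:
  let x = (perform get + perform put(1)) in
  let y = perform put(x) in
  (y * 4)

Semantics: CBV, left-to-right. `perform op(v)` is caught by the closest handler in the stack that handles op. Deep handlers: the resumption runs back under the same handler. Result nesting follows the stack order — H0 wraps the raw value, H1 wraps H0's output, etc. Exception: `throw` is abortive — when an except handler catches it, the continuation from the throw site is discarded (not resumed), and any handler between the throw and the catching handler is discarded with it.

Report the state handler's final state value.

Working:
get @ H2 ⇒ 4
put(1) @ H2 ⇒ s:=1
put(4) @ H2 ⇒ s:=4
H0 returns [0]
H1 returns [0]
H2 returns ([0], 4)
= ([0], 4)

Answer: 4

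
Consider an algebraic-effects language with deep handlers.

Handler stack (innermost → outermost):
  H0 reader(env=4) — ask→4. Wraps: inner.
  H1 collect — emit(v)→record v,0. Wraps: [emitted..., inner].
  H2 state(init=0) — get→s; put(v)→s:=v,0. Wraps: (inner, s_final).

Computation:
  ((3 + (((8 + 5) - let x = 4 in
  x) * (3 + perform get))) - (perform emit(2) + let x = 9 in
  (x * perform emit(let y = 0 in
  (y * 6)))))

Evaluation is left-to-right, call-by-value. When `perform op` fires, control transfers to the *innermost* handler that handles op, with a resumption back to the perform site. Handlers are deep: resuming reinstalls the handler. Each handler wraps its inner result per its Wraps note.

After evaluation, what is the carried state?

Working:
get @ H2 ⇒ 0
emit(2) @ H1 ⇒ out+=2
emit(0) @ H1 ⇒ out+=0
H0 returns 30
H1 returns [2, 0, 30]
H2 returns ([2, 0, 30], 0)
= ([2, 0, 30], 0)

Answer: 0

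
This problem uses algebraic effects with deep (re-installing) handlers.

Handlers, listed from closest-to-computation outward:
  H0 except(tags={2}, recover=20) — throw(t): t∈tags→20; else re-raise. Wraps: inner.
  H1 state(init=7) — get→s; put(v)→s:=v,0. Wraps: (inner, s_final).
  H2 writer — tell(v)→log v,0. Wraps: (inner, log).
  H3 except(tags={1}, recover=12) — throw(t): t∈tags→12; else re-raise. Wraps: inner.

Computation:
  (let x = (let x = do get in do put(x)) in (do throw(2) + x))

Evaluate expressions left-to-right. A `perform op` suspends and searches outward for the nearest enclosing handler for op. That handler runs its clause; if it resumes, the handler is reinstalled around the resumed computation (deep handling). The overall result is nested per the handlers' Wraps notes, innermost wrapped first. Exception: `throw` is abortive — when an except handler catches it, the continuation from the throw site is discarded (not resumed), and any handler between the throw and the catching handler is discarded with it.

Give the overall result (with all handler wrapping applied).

Evaluation trace:
get @ H1 ⇒ 7
put(7) @ H1 ⇒ s:=7
throw(2) @ H0 caught ⇒ 20
H1 returns (20, 7)
H2 returns ((20, 7), ())
H3 returns ((20, 7), ())
= ((20, 7), ())

Answer: ((20, 7), ())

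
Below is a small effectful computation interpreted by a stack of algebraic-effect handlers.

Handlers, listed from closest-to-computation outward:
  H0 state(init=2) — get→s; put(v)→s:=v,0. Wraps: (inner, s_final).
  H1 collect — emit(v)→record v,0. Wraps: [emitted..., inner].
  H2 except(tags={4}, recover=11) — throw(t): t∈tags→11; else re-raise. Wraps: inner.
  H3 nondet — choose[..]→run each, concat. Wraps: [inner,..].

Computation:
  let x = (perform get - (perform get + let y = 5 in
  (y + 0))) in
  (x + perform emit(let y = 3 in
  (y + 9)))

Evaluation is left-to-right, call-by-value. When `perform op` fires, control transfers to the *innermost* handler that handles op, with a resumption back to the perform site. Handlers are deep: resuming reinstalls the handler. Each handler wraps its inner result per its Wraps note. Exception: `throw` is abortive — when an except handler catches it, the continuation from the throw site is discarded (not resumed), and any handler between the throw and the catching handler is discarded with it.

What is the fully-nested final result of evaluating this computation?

Answer: [[12, (-5, 2)]]

Working:
get @ H0 ⇒ 2
get @ H0 ⇒ 2
emit(12) @ H1 ⇒ out+=12
H0 returns (-5, 2)
H1 returns [12, (-5, 2)]
H2 returns [12, (-5, 2)]
H3 returns [[12, (-5, 2)]]
= [[12, (-5, 2)]]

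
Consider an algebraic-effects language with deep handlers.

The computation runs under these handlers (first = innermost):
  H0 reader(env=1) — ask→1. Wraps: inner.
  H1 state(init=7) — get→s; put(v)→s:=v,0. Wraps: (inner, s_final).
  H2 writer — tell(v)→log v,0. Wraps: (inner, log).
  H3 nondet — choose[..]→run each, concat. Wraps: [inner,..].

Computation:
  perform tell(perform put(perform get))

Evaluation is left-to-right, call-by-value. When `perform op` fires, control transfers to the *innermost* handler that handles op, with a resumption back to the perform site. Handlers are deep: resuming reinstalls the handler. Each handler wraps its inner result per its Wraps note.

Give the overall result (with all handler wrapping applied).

Answer: [((0, 7), (0))]

Step-by-step:
get @ H1 ⇒ 7
put(7) @ H1 ⇒ s:=7
tell(0) @ H2 ⇒ log+=0
H0 returns 0
H1 returns (0, 7)
H2 returns ((0, 7), (0))
H3 returns [((0, 7), (0))]
= [((0, 7), (0))]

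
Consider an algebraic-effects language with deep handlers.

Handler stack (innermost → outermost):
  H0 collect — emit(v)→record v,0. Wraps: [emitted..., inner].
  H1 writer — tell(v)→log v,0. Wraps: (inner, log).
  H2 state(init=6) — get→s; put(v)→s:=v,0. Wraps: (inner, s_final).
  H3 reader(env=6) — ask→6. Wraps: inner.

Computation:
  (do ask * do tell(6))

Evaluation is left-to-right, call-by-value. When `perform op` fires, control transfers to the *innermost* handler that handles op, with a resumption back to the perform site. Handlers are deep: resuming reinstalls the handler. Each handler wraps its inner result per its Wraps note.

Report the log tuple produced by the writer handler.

Working:
ask @ H3 ⇒ 6
tell(6) @ H1 ⇒ log+=6
H0 returns [0]
H1 returns ([0], (6))
H2 returns (([0], (6)), 6)
H3 returns (([0], (6)), 6)
= (([0], (6)), 6)

Answer: (6)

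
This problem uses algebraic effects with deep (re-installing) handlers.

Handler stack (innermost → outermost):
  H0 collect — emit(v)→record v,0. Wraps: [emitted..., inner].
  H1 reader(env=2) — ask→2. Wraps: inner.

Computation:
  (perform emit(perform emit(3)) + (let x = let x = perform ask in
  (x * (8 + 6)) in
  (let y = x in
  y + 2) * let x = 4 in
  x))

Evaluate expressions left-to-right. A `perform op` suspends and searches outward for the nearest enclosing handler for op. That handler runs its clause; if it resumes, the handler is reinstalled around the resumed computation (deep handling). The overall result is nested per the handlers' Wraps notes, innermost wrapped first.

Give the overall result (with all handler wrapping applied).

Answer: [3, 0, 120]

Working:
emit(3) @ H0 ⇒ out+=3
emit(0) @ H0 ⇒ out+=0
ask @ H1 ⇒ 2
H0 returns [3, 0, 120]
H1 returns [3, 0, 120]
= [3, 0, 120]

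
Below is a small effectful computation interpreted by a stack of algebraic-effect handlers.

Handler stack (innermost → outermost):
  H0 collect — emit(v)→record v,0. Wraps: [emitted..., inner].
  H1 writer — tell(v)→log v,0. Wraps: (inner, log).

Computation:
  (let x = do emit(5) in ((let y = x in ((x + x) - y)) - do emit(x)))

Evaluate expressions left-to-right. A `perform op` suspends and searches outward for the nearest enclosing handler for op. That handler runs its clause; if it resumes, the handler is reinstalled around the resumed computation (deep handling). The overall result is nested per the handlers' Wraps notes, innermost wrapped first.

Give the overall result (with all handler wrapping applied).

Answer: ([5, 0, 0], ())

Step-by-step:
emit(5) @ H0 ⇒ out+=5
emit(0) @ H0 ⇒ out+=0
H0 returns [5, 0, 0]
H1 returns ([5, 0, 0], ())
= ([5, 0, 0], ())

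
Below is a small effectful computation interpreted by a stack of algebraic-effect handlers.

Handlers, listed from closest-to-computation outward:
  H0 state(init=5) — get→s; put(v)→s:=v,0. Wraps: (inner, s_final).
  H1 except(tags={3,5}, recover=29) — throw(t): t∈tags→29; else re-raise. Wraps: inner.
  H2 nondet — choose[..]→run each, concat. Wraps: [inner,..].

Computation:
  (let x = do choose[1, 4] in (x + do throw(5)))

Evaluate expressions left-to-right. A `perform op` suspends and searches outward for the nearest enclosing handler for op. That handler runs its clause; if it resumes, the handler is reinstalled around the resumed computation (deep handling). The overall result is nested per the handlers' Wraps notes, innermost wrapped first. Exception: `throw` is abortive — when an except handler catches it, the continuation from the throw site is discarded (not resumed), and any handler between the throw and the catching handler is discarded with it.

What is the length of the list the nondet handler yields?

Working:
choose[1, 4] @ H2
  branch[0] choose=1:
    throw(5) @ H1 caught ⇒ 29
    H2 returns [29]
  branch[1] choose=4:
    throw(5) @ H1 caught ⇒ 29
    H2 returns [29]
= [29, 29]

Answer: 2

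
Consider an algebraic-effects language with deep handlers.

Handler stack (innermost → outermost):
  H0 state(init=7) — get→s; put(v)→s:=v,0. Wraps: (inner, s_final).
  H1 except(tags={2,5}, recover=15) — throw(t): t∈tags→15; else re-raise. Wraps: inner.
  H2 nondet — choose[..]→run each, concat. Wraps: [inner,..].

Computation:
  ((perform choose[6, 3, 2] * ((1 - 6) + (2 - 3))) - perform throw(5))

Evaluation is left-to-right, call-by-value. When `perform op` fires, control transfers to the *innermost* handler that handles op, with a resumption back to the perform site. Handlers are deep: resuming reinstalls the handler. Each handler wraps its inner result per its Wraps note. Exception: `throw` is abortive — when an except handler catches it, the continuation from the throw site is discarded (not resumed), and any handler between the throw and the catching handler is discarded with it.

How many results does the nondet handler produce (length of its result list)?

Evaluation trace:
choose[6, 3, 2] @ H2
  branch[0] choose=6:
    throw(5) @ H1 caught ⇒ 15
    H2 returns [15]
  branch[1] choose=3:
    throw(5) @ H1 caught ⇒ 15
    H2 returns [15]
  branch[2] choose=2:
    throw(5) @ H1 caught ⇒ 15
    H2 returns [15]
= [15, 15, 15]

Answer: 3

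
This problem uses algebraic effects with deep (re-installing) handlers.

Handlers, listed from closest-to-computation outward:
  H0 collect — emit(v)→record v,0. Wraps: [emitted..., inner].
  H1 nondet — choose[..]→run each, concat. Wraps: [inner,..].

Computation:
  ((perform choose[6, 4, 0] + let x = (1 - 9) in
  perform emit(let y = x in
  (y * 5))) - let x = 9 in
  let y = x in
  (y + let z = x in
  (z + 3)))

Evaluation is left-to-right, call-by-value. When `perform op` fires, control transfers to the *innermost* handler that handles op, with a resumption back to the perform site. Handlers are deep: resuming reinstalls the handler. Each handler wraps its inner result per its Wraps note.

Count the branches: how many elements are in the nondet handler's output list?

Step-by-step:
choose[6, 4, 0] @ H1
  branch[0] choose=6:
    emit(-40) @ H0 ⇒ out+=-40
    H0 returns [-40, -15]
    H1 returns [[-40, -15]]
  branch[1] choose=4:
    emit(-40) @ H0 ⇒ out+=-40
    H0 returns [-40, -17]
    H1 returns [[-40, -17]]
  branch[2] choose=0:
    emit(-40) @ H0 ⇒ out+=-40
    H0 returns [-40, -21]
    H1 returns [[-40, -21]]
= [[-40, -15], [-40, -17], [-40, -21]]

Answer: 3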